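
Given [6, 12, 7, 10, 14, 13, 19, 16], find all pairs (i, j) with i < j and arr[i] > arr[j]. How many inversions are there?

Finding inversions in [6, 12, 7, 10, 14, 13, 19, 16]:

(1, 2): arr[1]=12 > arr[2]=7
(1, 3): arr[1]=12 > arr[3]=10
(4, 5): arr[4]=14 > arr[5]=13
(6, 7): arr[6]=19 > arr[7]=16

Total inversions: 4

The array has 4 inversion(s): (1,2), (1,3), (4,5), (6,7). Each pair (i,j) satisfies i < j and arr[i] > arr[j].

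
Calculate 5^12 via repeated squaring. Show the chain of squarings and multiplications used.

Computing 5^12 by squaring (build up from 5^1; each line after the first costs one multiplication):

5^1 = 5
5^2 = (5^1)^2 = 5^2 = 25
5^3 = 5 * 5^2 = 5 * 25 = 125
5^6 = (5^3)^2 = 125^2 = 15625
5^12 = (5^6)^2 = 15625^2 = 244140625

Result: 244140625
Multiplications needed: 4 (4 lines after 5^1)

5^12 = 244140625. Using exponentiation by squaring, this requires 4 multiplications. The key idea: if the exponent is even, square the half-power; if odd, multiply by the base once.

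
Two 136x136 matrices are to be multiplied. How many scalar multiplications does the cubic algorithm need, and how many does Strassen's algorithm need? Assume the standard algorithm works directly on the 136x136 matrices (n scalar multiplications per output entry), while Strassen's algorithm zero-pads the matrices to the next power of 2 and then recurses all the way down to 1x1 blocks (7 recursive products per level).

Matrix multiplication for 136x136 matrices:

Strassen's algorithm requires power-of-2 dimensions. Pad 136x136 to 256x256 (next power of 2).

Standard algorithm: 136^3 = 2515456 multiplications
Strassen's algorithm: 7^(log2(256)) = 7^8 = 5764801 multiplications
Difference: 2515456 - 5764801 = -3249345 (Strassen uses MORE here due to padding overhead — for small or just-over-power-of-2 n, padding can outweigh the per-level savings)

Standard: 2515456 multiplications (136^3). Strassen: 5764801 multiplications (7^8, after padding to 256x256). Strassen reduces 8 recursive multiplications to 7 at each level.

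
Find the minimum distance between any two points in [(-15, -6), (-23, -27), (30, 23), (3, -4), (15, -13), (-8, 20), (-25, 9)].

Computing all pairwise distances among 7 points:

d((-15, -6), (-23, -27)) = 22.4722
d((-15, -6), (30, 23)) = 53.535
d((-15, -6), (3, -4)) = 18.1108
d((-15, -6), (15, -13)) = 30.8058
d((-15, -6), (-8, 20)) = 26.9258
d((-15, -6), (-25, 9)) = 18.0278
d((-23, -27), (30, 23)) = 72.8629
d((-23, -27), (3, -4)) = 34.7131
d((-23, -27), (15, -13)) = 40.4969
d((-23, -27), (-8, 20)) = 49.3356
d((-23, -27), (-25, 9)) = 36.0555
d((30, 23), (3, -4)) = 38.1838
d((30, 23), (15, -13)) = 39.0
d((30, 23), (-8, 20)) = 38.1182
d((30, 23), (-25, 9)) = 56.7539
d((3, -4), (15, -13)) = 15.0 <-- minimum
d((3, -4), (-8, 20)) = 26.4008
d((3, -4), (-25, 9)) = 30.8707
d((15, -13), (-8, 20)) = 40.2244
d((15, -13), (-25, 9)) = 45.6508
d((-8, 20), (-25, 9)) = 20.2485

Closest pair: (3, -4) and (15, -13) with distance 15.0

The closest pair is (3, -4) and (15, -13) with Euclidean distance 15.0. For 7 points, brute-force pairwise comparison is shown above. For large n, the divide-and-conquer algorithm (sort by x, recurse on halves, check the dividing strip) achieves O(n log n).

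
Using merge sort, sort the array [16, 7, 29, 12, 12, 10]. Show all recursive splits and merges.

Merge sort trace:

Split: [16, 7, 29, 12, 12, 10] -> [16, 7, 29] and [12, 12, 10]
  Split: [16, 7, 29] -> [16] and [7, 29]
    Split: [7, 29] -> [7] and [29]
    Merge: [7] + [29] -> [7, 29]
  Merge: [16] + [7, 29] -> [7, 16, 29]
  Split: [12, 12, 10] -> [12] and [12, 10]
    Split: [12, 10] -> [12] and [10]
    Merge: [12] + [10] -> [10, 12]
  Merge: [12] + [10, 12] -> [10, 12, 12]
Merge: [7, 16, 29] + [10, 12, 12] -> [7, 10, 12, 12, 16, 29]

Final sorted array: [7, 10, 12, 12, 16, 29]

The merge sort proceeds by recursively splitting the array and merging sorted halves.
After all merges, the sorted array is [7, 10, 12, 12, 16, 29].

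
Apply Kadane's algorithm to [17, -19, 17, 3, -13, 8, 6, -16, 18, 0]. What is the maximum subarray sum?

Using Kadane's algorithm on [17, -19, 17, 3, -13, 8, 6, -16, 18, 0]:

Scanning through the array:
Position 1 (value -19): max_ending_here = -2, max_so_far = 17
Position 2 (value 17): max_ending_here = 17, max_so_far = 17
Position 3 (value 3): max_ending_here = 20, max_so_far = 20
Position 4 (value -13): max_ending_here = 7, max_so_far = 20
Position 5 (value 8): max_ending_here = 15, max_so_far = 20
Position 6 (value 6): max_ending_here = 21, max_so_far = 21
Position 7 (value -16): max_ending_here = 5, max_so_far = 21
Position 8 (value 18): max_ending_here = 23, max_so_far = 23
Position 9 (value 0): max_ending_here = 23, max_so_far = 23

Maximum subarray: [17, 3, -13, 8, 6, -16, 18]
Maximum sum: 23

The maximum subarray is [17, 3, -13, 8, 6, -16, 18] with sum 23. This subarray runs from index 2 to index 8.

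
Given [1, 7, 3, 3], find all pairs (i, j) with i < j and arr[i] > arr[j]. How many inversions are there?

Finding inversions in [1, 7, 3, 3]:

(1, 2): arr[1]=7 > arr[2]=3
(1, 3): arr[1]=7 > arr[3]=3

Total inversions: 2

The array has 2 inversion(s): (1,2), (1,3). Each pair (i,j) satisfies i < j and arr[i] > arr[j].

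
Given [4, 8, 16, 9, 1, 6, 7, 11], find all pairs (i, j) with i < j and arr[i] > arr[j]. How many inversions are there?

Finding inversions in [4, 8, 16, 9, 1, 6, 7, 11]:

(0, 4): arr[0]=4 > arr[4]=1
(1, 4): arr[1]=8 > arr[4]=1
(1, 5): arr[1]=8 > arr[5]=6
(1, 6): arr[1]=8 > arr[6]=7
(2, 3): arr[2]=16 > arr[3]=9
(2, 4): arr[2]=16 > arr[4]=1
(2, 5): arr[2]=16 > arr[5]=6
(2, 6): arr[2]=16 > arr[6]=7
(2, 7): arr[2]=16 > arr[7]=11
(3, 4): arr[3]=9 > arr[4]=1
(3, 5): arr[3]=9 > arr[5]=6
(3, 6): arr[3]=9 > arr[6]=7

Total inversions: 12

The array has 12 inversion(s): (0,4), (1,4), (1,5), (1,6), (2,3), (2,4), (2,5), (2,6), (2,7), (3,4), (3,5), (3,6). Each pair (i,j) satisfies i < j and arr[i] > arr[j].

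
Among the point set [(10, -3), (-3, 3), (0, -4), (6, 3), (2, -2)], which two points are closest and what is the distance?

Computing all pairwise distances among 5 points:

d((10, -3), (-3, 3)) = 14.3178
d((10, -3), (0, -4)) = 10.0499
d((10, -3), (6, 3)) = 7.2111
d((10, -3), (2, -2)) = 8.0623
d((-3, 3), (0, -4)) = 7.6158
d((-3, 3), (6, 3)) = 9.0
d((-3, 3), (2, -2)) = 7.0711
d((0, -4), (6, 3)) = 9.2195
d((0, -4), (2, -2)) = 2.8284 <-- minimum
d((6, 3), (2, -2)) = 6.4031

Closest pair: (0, -4) and (2, -2) with distance 2.8284

The closest pair is (0, -4) and (2, -2) with Euclidean distance 2.8284. For 5 points, brute-force pairwise comparison is shown above. For large n, the divide-and-conquer algorithm (sort by x, recurse on halves, check the dividing strip) achieves O(n log n).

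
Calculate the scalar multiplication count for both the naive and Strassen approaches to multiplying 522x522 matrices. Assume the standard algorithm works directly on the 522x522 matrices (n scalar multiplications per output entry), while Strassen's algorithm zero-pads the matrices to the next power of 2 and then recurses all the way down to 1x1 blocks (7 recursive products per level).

Matrix multiplication for 522x522 matrices:

Strassen's algorithm requires power-of-2 dimensions. Pad 522x522 to 1024x1024 (next power of 2).

Standard algorithm: 522^3 = 142236648 multiplications
Strassen's algorithm: 7^(log2(1024)) = 7^10 = 282475249 multiplications
Difference: 142236648 - 282475249 = -140238601 (Strassen uses MORE here due to padding overhead — for small or just-over-power-of-2 n, padding can outweigh the per-level savings)

Standard: 142236648 multiplications (522^3). Strassen: 282475249 multiplications (7^10, after padding to 1024x1024). Strassen reduces 8 recursive multiplications to 7 at each level.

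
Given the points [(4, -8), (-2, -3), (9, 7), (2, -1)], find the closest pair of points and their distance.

Computing all pairwise distances among 4 points:

d((4, -8), (-2, -3)) = 7.8102
d((4, -8), (9, 7)) = 15.8114
d((4, -8), (2, -1)) = 7.2801
d((-2, -3), (9, 7)) = 14.8661
d((-2, -3), (2, -1)) = 4.4721 <-- minimum
d((9, 7), (2, -1)) = 10.6301

Closest pair: (-2, -3) and (2, -1) with distance 4.4721

The closest pair is (-2, -3) and (2, -1) with Euclidean distance 4.4721. For 4 points, brute-force pairwise comparison is shown above. For large n, the divide-and-conquer algorithm (sort by x, recurse on halves, check the dividing strip) achieves O(n log n).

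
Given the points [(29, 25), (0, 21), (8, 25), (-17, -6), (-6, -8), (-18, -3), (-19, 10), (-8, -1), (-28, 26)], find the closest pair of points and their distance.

Computing all pairwise distances among 9 points:

d((29, 25), (0, 21)) = 29.2746
d((29, 25), (8, 25)) = 21.0
d((29, 25), (-17, -6)) = 55.4707
d((29, 25), (-6, -8)) = 48.1041
d((29, 25), (-18, -3)) = 54.7083
d((29, 25), (-19, 10)) = 50.2892
d((29, 25), (-8, -1)) = 45.2217
d((29, 25), (-28, 26)) = 57.0088
d((0, 21), (8, 25)) = 8.9443
d((0, 21), (-17, -6)) = 31.9061
d((0, 21), (-6, -8)) = 29.6142
d((0, 21), (-18, -3)) = 30.0
d((0, 21), (-19, 10)) = 21.9545
d((0, 21), (-8, -1)) = 23.4094
d((0, 21), (-28, 26)) = 28.4429
d((8, 25), (-17, -6)) = 39.8246
d((8, 25), (-6, -8)) = 35.8469
d((8, 25), (-18, -3)) = 38.2099
d((8, 25), (-19, 10)) = 30.8869
d((8, 25), (-8, -1)) = 30.5287
d((8, 25), (-28, 26)) = 36.0139
d((-17, -6), (-6, -8)) = 11.1803
d((-17, -6), (-18, -3)) = 3.1623 <-- minimum
d((-17, -6), (-19, 10)) = 16.1245
d((-17, -6), (-8, -1)) = 10.2956
d((-17, -6), (-28, 26)) = 33.8378
d((-6, -8), (-18, -3)) = 13.0
d((-6, -8), (-19, 10)) = 22.2036
d((-6, -8), (-8, -1)) = 7.2801
d((-6, -8), (-28, 26)) = 40.4969
d((-18, -3), (-19, 10)) = 13.0384
d((-18, -3), (-8, -1)) = 10.198
d((-18, -3), (-28, 26)) = 30.6757
d((-19, 10), (-8, -1)) = 15.5563
d((-19, 10), (-28, 26)) = 18.3576
d((-8, -1), (-28, 26)) = 33.6006

Closest pair: (-17, -6) and (-18, -3) with distance 3.1623

The closest pair is (-17, -6) and (-18, -3) with Euclidean distance 3.1623. For 9 points, brute-force pairwise comparison is shown above. For large n, the divide-and-conquer algorithm (sort by x, recurse on halves, check the dividing strip) achieves O(n log n).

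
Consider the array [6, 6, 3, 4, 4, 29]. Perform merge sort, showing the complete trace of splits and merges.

Merge sort trace:

Split: [6, 6, 3, 4, 4, 29] -> [6, 6, 3] and [4, 4, 29]
  Split: [6, 6, 3] -> [6] and [6, 3]
    Split: [6, 3] -> [6] and [3]
    Merge: [6] + [3] -> [3, 6]
  Merge: [6] + [3, 6] -> [3, 6, 6]
  Split: [4, 4, 29] -> [4] and [4, 29]
    Split: [4, 29] -> [4] and [29]
    Merge: [4] + [29] -> [4, 29]
  Merge: [4] + [4, 29] -> [4, 4, 29]
Merge: [3, 6, 6] + [4, 4, 29] -> [3, 4, 4, 6, 6, 29]

Final sorted array: [3, 4, 4, 6, 6, 29]

The merge sort proceeds by recursively splitting the array and merging sorted halves.
After all merges, the sorted array is [3, 4, 4, 6, 6, 29].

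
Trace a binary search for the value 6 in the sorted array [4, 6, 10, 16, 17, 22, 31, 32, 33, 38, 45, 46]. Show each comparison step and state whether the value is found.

Binary search for 6 in [4, 6, 10, 16, 17, 22, 31, 32, 33, 38, 45, 46]:

lo=0, hi=11, mid=5, arr[mid]=22 -> 22 > 6, search left half
lo=0, hi=4, mid=2, arr[mid]=10 -> 10 > 6, search left half
lo=0, hi=1, mid=0, arr[mid]=4 -> 4 < 6, search right half
lo=1, hi=1, mid=1, arr[mid]=6 -> Found target at index 1!

Binary search finds 6 at index 1 after 4 comparisons. The search repeatedly halves the search space by comparing with the middle element.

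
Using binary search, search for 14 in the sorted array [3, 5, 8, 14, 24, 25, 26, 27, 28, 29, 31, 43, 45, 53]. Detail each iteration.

Binary search for 14 in [3, 5, 8, 14, 24, 25, 26, 27, 28, 29, 31, 43, 45, 53]:

lo=0, hi=13, mid=6, arr[mid]=26 -> 26 > 14, search left half
lo=0, hi=5, mid=2, arr[mid]=8 -> 8 < 14, search right half
lo=3, hi=5, mid=4, arr[mid]=24 -> 24 > 14, search left half
lo=3, hi=3, mid=3, arr[mid]=14 -> Found target at index 3!

Binary search finds 14 at index 3 after 4 comparisons. The search repeatedly halves the search space by comparing with the middle element.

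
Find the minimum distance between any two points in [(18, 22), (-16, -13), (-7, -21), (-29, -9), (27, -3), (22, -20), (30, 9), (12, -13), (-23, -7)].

Computing all pairwise distances among 9 points:

d((18, 22), (-16, -13)) = 48.7955
d((18, 22), (-7, -21)) = 49.7393
d((18, 22), (-29, -9)) = 56.3028
d((18, 22), (27, -3)) = 26.5707
d((18, 22), (22, -20)) = 42.19
d((18, 22), (30, 9)) = 17.6918
d((18, 22), (12, -13)) = 35.5106
d((18, 22), (-23, -7)) = 50.2195
d((-16, -13), (-7, -21)) = 12.0416
d((-16, -13), (-29, -9)) = 13.6015
d((-16, -13), (27, -3)) = 44.1475
d((-16, -13), (22, -20)) = 38.6394
d((-16, -13), (30, 9)) = 50.9902
d((-16, -13), (12, -13)) = 28.0
d((-16, -13), (-23, -7)) = 9.2195
d((-7, -21), (-29, -9)) = 25.0599
d((-7, -21), (27, -3)) = 38.4708
d((-7, -21), (22, -20)) = 29.0172
d((-7, -21), (30, 9)) = 47.634
d((-7, -21), (12, -13)) = 20.6155
d((-7, -21), (-23, -7)) = 21.2603
d((-29, -9), (27, -3)) = 56.3205
d((-29, -9), (22, -20)) = 52.1728
d((-29, -9), (30, 9)) = 61.6847
d((-29, -9), (12, -13)) = 41.1947
d((-29, -9), (-23, -7)) = 6.3246 <-- minimum
d((27, -3), (22, -20)) = 17.72
d((27, -3), (30, 9)) = 12.3693
d((27, -3), (12, -13)) = 18.0278
d((27, -3), (-23, -7)) = 50.1597
d((22, -20), (30, 9)) = 30.0832
d((22, -20), (12, -13)) = 12.2066
d((22, -20), (-23, -7)) = 46.8402
d((30, 9), (12, -13)) = 28.4253
d((30, 9), (-23, -7)) = 55.3624
d((12, -13), (-23, -7)) = 35.5106

Closest pair: (-29, -9) and (-23, -7) with distance 6.3246

The closest pair is (-29, -9) and (-23, -7) with Euclidean distance 6.3246. For 9 points, brute-force pairwise comparison is shown above. For large n, the divide-and-conquer algorithm (sort by x, recurse on halves, check the dividing strip) achieves O(n log n).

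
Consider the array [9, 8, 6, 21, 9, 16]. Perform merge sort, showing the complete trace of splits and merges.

Merge sort trace:

Split: [9, 8, 6, 21, 9, 16] -> [9, 8, 6] and [21, 9, 16]
  Split: [9, 8, 6] -> [9] and [8, 6]
    Split: [8, 6] -> [8] and [6]
    Merge: [8] + [6] -> [6, 8]
  Merge: [9] + [6, 8] -> [6, 8, 9]
  Split: [21, 9, 16] -> [21] and [9, 16]
    Split: [9, 16] -> [9] and [16]
    Merge: [9] + [16] -> [9, 16]
  Merge: [21] + [9, 16] -> [9, 16, 21]
Merge: [6, 8, 9] + [9, 16, 21] -> [6, 8, 9, 9, 16, 21]

Final sorted array: [6, 8, 9, 9, 16, 21]

The merge sort proceeds by recursively splitting the array and merging sorted halves.
After all merges, the sorted array is [6, 8, 9, 9, 16, 21].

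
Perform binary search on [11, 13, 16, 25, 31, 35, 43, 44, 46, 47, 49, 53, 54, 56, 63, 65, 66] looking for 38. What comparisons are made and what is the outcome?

Binary search for 38 in [11, 13, 16, 25, 31, 35, 43, 44, 46, 47, 49, 53, 54, 56, 63, 65, 66]:

lo=0, hi=16, mid=8, arr[mid]=46 -> 46 > 38, search left half
lo=0, hi=7, mid=3, arr[mid]=25 -> 25 < 38, search right half
lo=4, hi=7, mid=5, arr[mid]=35 -> 35 < 38, search right half
lo=6, hi=7, mid=6, arr[mid]=43 -> 43 > 38, search left half
lo=6 > hi=5, target 38 not found

Binary search determines that 38 is not in the array after 4 comparisons. The search space was exhausted without finding the target.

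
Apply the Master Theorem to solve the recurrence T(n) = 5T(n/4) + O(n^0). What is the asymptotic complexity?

Master Theorem for T(n) = 5T(n/4) + O(n^0):

a = 5, b = 4, c = 0
log_b(a) = log_4(5) = 1.1610

Case 1: c = 0 < log_4(5) = 1.1610
T(n) = O(n^(log_4 5))

For T(n) = 5T(n/4) + O(n^0): log_4(5) = 1.1610. This is Case 1 of the Master Theorem (c < log_b(a), work dominated by leaves), giving O(n^(log_4 5)).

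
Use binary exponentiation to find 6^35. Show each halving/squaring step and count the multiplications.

Computing 6^35 by squaring (build up from 6^1; each line after the first costs one multiplication):

6^1 = 6
6^2 = (6^1)^2 = 6^2 = 36
6^4 = (6^2)^2 = 36^2 = 1296
6^8 = (6^4)^2 = 1296^2 = 1679616
6^16 = (6^8)^2 = 1679616^2 = 2821109907456
6^17 = 6 * 6^16 = 6 * 2821109907456 = 16926659444736
6^34 = (6^17)^2 = 16926659444736^2 = 286511799958070431838109696
6^35 = 6 * 6^34 = 6 * 286511799958070431838109696 = 1719070799748422591028658176

Result: 1719070799748422591028658176
Multiplications needed: 7 (7 lines after 6^1)

6^35 = 1719070799748422591028658176. Using exponentiation by squaring, this requires 7 multiplications. The key idea: if the exponent is even, square the half-power; if odd, multiply by the base once.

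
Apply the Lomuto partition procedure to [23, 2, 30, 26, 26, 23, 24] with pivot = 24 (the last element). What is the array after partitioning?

Lomuto partition with pivot = 24:

Initial array: [23, 2, 30, 26, 26, 23, 24]

arr[0]=23 <= 24: swap with position 0, array becomes [23, 2, 30, 26, 26, 23, 24]
arr[1]=2 <= 24: swap with position 1, array becomes [23, 2, 30, 26, 26, 23, 24]
arr[2]=30 > 24: no swap
arr[3]=26 > 24: no swap
arr[4]=26 > 24: no swap
arr[5]=23 <= 24: swap with position 2, array becomes [23, 2, 23, 26, 26, 30, 24]

Place pivot at position 3: [23, 2, 23, 24, 26, 30, 26]
Pivot position: 3

After partitioning with pivot 24, the array becomes [23, 2, 23, 24, 26, 30, 26]. The pivot is placed at index 3. All elements to the left of the pivot are <= 24, and all elements to the right are > 24.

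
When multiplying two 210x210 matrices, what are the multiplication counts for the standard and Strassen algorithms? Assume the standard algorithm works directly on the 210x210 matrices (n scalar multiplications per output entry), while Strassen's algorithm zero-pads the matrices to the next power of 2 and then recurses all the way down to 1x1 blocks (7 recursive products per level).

Matrix multiplication for 210x210 matrices:

Strassen's algorithm requires power-of-2 dimensions. Pad 210x210 to 256x256 (next power of 2).

Standard algorithm: 210^3 = 9261000 multiplications
Strassen's algorithm: 7^(log2(256)) = 7^8 = 5764801 multiplications
Savings: 9261000 - 5764801 = 3496199 multiplications

Standard: 9261000 multiplications (210^3). Strassen: 5764801 multiplications (7^8, after padding to 256x256). Strassen reduces 8 recursive multiplications to 7 at each level.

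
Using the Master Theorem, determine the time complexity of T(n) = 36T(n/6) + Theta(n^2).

Master Theorem for T(n) = 36T(n/6) + O(n^2):

a = 36, b = 6, c = 2
log_b(a) = log_6(36) = 2.0000

Case 2: c = 2 = log_6(36) = 2.0000
T(n) = O(n^2 log n) = O(n^2 log n)

For T(n) = 36T(n/6) + O(n^2): log_6(36) = 2.0000. This is Case 2 of the Master Theorem (c = log_b(a), equal work at all levels), giving O(n^2 log n).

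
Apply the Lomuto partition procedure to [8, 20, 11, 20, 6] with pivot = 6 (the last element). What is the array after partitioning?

Lomuto partition with pivot = 6:

Initial array: [8, 20, 11, 20, 6]

arr[0]=8 > 6: no swap
arr[1]=20 > 6: no swap
arr[2]=11 > 6: no swap
arr[3]=20 > 6: no swap

Place pivot at position 0: [6, 20, 11, 20, 8]
Pivot position: 0

After partitioning with pivot 6, the array becomes [6, 20, 11, 20, 8]. The pivot is placed at index 0. All elements to the left of the pivot are <= 6, and all elements to the right are > 6.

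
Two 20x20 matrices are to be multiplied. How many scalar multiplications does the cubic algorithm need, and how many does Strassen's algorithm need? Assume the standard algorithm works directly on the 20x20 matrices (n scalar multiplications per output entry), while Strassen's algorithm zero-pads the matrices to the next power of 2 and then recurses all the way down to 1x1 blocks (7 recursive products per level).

Matrix multiplication for 20x20 matrices:

Strassen's algorithm requires power-of-2 dimensions. Pad 20x20 to 32x32 (next power of 2).

Standard algorithm: 20^3 = 8000 multiplications
Strassen's algorithm: 7^(log2(32)) = 7^5 = 16807 multiplications
Difference: 8000 - 16807 = -8807 (Strassen uses MORE here due to padding overhead — for small or just-over-power-of-2 n, padding can outweigh the per-level savings)

Standard: 8000 multiplications (20^3). Strassen: 16807 multiplications (7^5, after padding to 32x32). Strassen reduces 8 recursive multiplications to 7 at each level.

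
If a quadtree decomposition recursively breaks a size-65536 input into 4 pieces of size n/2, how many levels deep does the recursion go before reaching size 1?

For divide and conquer with division factor 2:

Problem sizes at each level:
Level 0: 65536
Level 1: 32768
Level 2: 16384
Level 3: 8192
Level 4: 4096
Level 5: 2048
Level 6: 1024
Level 7: 512
Level 8: 256
Level 9: 128
Level 10: 64
Level 11: 32
Level 12: 16
Level 13: 8
Level 14: 4
Level 15: 2
Level 16: 1

The root is level 0 and the size-1 base case is level 16 (the tree spans levels 0 through 16, i.e. 17 levels counting the root), so the depth is the number of divisions: log_2(65536) = 16

The recursion tree depth is log_2(65536) = 16. At each level, the problem size is divided by 2, so it takes 16 divisions to reduce to a base case of size 1. The algorithm makes 4 recursive calls at each level.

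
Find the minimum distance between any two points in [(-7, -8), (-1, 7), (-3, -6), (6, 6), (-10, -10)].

Computing all pairwise distances among 5 points:

d((-7, -8), (-1, 7)) = 16.1555
d((-7, -8), (-3, -6)) = 4.4721
d((-7, -8), (6, 6)) = 19.105
d((-7, -8), (-10, -10)) = 3.6056 <-- minimum
d((-1, 7), (-3, -6)) = 13.1529
d((-1, 7), (6, 6)) = 7.0711
d((-1, 7), (-10, -10)) = 19.2354
d((-3, -6), (6, 6)) = 15.0
d((-3, -6), (-10, -10)) = 8.0623
d((6, 6), (-10, -10)) = 22.6274

Closest pair: (-7, -8) and (-10, -10) with distance 3.6056

The closest pair is (-7, -8) and (-10, -10) with Euclidean distance 3.6056. For 5 points, brute-force pairwise comparison is shown above. For large n, the divide-and-conquer algorithm (sort by x, recurse on halves, check the dividing strip) achieves O(n log n).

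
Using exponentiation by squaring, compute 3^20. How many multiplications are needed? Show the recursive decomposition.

Computing 3^20 by squaring (build up from 3^1; each line after the first costs one multiplication):

3^1 = 3
3^2 = (3^1)^2 = 3^2 = 9
3^4 = (3^2)^2 = 9^2 = 81
3^5 = 3 * 3^4 = 3 * 81 = 243
3^10 = (3^5)^2 = 243^2 = 59049
3^20 = (3^10)^2 = 59049^2 = 3486784401

Result: 3486784401
Multiplications needed: 5 (5 lines after 3^1)

3^20 = 3486784401. Using exponentiation by squaring, this requires 5 multiplications. The key idea: if the exponent is even, square the half-power; if odd, multiply by the base once.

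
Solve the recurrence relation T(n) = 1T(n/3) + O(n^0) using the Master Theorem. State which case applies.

Master Theorem for T(n) = 1T(n/3) + O(n^0):

a = 1, b = 3, c = 0
log_b(a) = log_3(1) = 0.0000

Case 2: c = 0 = log_3(1) = 0.0000
T(n) = O(n^0 log n) = O(log n)

For T(n) = 1T(n/3) + O(n^0): log_3(1) = 0.0000. This is Case 2 of the Master Theorem (c = log_b(a), equal work at all levels), giving O(log n).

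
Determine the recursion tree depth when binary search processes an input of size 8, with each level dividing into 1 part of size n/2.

For divide and conquer with division factor 2:

Problem sizes at each level:
Level 0: 8
Level 1: 4
Level 2: 2
Level 3: 1

The root is level 0 and the size-1 base case is level 3 (the tree spans levels 0 through 3, i.e. 4 levels counting the root), so the depth is the number of divisions: log_2(8) = 3

The recursion tree depth is log_2(8) = 3. At each level, the problem size is divided by 2, so it takes 3 divisions to reduce to a base case of size 1. The algorithm makes 1 recursive call at each level.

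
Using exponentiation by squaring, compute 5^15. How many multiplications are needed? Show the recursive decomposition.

Computing 5^15 by squaring (build up from 5^1; each line after the first costs one multiplication):

5^1 = 5
5^2 = (5^1)^2 = 5^2 = 25
5^3 = 5 * 5^2 = 5 * 25 = 125
5^6 = (5^3)^2 = 125^2 = 15625
5^7 = 5 * 5^6 = 5 * 15625 = 78125
5^14 = (5^7)^2 = 78125^2 = 6103515625
5^15 = 5 * 5^14 = 5 * 6103515625 = 30517578125

Result: 30517578125
Multiplications needed: 6 (6 lines after 5^1)

5^15 = 30517578125. Using exponentiation by squaring, this requires 6 multiplications. The key idea: if the exponent is even, square the half-power; if odd, multiply by the base once.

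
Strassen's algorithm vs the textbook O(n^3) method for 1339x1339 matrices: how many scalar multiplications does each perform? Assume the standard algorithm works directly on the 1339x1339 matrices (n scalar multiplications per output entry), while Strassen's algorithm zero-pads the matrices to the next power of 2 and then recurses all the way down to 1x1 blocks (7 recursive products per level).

Matrix multiplication for 1339x1339 matrices:

Strassen's algorithm requires power-of-2 dimensions. Pad 1339x1339 to 2048x2048 (next power of 2).

Standard algorithm: 1339^3 = 2400721219 multiplications
Strassen's algorithm: 7^(log2(2048)) = 7^11 = 1977326743 multiplications
Savings: 2400721219 - 1977326743 = 423394476 multiplications

Standard: 2400721219 multiplications (1339^3). Strassen: 1977326743 multiplications (7^11, after padding to 2048x2048). Strassen reduces 8 recursive multiplications to 7 at each level.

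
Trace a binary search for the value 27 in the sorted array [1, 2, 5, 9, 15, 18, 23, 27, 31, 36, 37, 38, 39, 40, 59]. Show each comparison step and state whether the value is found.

Binary search for 27 in [1, 2, 5, 9, 15, 18, 23, 27, 31, 36, 37, 38, 39, 40, 59]:

lo=0, hi=14, mid=7, arr[mid]=27 -> Found target at index 7!

Binary search finds 27 at index 7 after 1 comparisons. The search repeatedly halves the search space by comparing with the middle element.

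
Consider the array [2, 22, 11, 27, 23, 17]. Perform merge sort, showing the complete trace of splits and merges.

Merge sort trace:

Split: [2, 22, 11, 27, 23, 17] -> [2, 22, 11] and [27, 23, 17]
  Split: [2, 22, 11] -> [2] and [22, 11]
    Split: [22, 11] -> [22] and [11]
    Merge: [22] + [11] -> [11, 22]
  Merge: [2] + [11, 22] -> [2, 11, 22]
  Split: [27, 23, 17] -> [27] and [23, 17]
    Split: [23, 17] -> [23] and [17]
    Merge: [23] + [17] -> [17, 23]
  Merge: [27] + [17, 23] -> [17, 23, 27]
Merge: [2, 11, 22] + [17, 23, 27] -> [2, 11, 17, 22, 23, 27]

Final sorted array: [2, 11, 17, 22, 23, 27]

The merge sort proceeds by recursively splitting the array and merging sorted halves.
After all merges, the sorted array is [2, 11, 17, 22, 23, 27].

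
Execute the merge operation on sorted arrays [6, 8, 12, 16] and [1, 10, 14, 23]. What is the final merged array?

Merging process:

Compare 6 vs 1: take 1 from right. Merged: [1]
Compare 6 vs 10: take 6 from left. Merged: [1, 6]
Compare 8 vs 10: take 8 from left. Merged: [1, 6, 8]
Compare 12 vs 10: take 10 from right. Merged: [1, 6, 8, 10]
Compare 12 vs 14: take 12 from left. Merged: [1, 6, 8, 10, 12]
Compare 16 vs 14: take 14 from right. Merged: [1, 6, 8, 10, 12, 14]
Compare 16 vs 23: take 16 from left. Merged: [1, 6, 8, 10, 12, 14, 16]
Append remaining from right: [23]. Merged: [1, 6, 8, 10, 12, 14, 16, 23]

Final merged array: [1, 6, 8, 10, 12, 14, 16, 23]
Total comparisons: 7

The merged array is [1, 6, 8, 10, 12, 14, 16, 23], requiring 7 comparisons. The merge step runs in O(n) time where n is the total number of elements.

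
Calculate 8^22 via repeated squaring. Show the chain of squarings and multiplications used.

Computing 8^22 by squaring (build up from 8^1; each line after the first costs one multiplication):

8^1 = 8
8^2 = (8^1)^2 = 8^2 = 64
8^4 = (8^2)^2 = 64^2 = 4096
8^5 = 8 * 8^4 = 8 * 4096 = 32768
8^10 = (8^5)^2 = 32768^2 = 1073741824
8^11 = 8 * 8^10 = 8 * 1073741824 = 8589934592
8^22 = (8^11)^2 = 8589934592^2 = 73786976294838206464

Result: 73786976294838206464
Multiplications needed: 6 (6 lines after 8^1)

8^22 = 73786976294838206464. Using exponentiation by squaring, this requires 6 multiplications. The key idea: if the exponent is even, square the half-power; if odd, multiply by the base once.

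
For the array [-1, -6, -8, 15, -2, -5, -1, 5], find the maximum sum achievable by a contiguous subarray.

Using Kadane's algorithm on [-1, -6, -8, 15, -2, -5, -1, 5]:

Scanning through the array:
Position 1 (value -6): max_ending_here = -6, max_so_far = -1
Position 2 (value -8): max_ending_here = -8, max_so_far = -1
Position 3 (value 15): max_ending_here = 15, max_so_far = 15
Position 4 (value -2): max_ending_here = 13, max_so_far = 15
Position 5 (value -5): max_ending_here = 8, max_so_far = 15
Position 6 (value -1): max_ending_here = 7, max_so_far = 15
Position 7 (value 5): max_ending_here = 12, max_so_far = 15

Maximum subarray: [15]
Maximum sum: 15

The maximum subarray is [15] with sum 15. This subarray runs from index 3 to index 3.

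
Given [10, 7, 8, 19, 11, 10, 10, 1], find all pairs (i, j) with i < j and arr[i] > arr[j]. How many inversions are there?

Finding inversions in [10, 7, 8, 19, 11, 10, 10, 1]:

(0, 1): arr[0]=10 > arr[1]=7
(0, 2): arr[0]=10 > arr[2]=8
(0, 7): arr[0]=10 > arr[7]=1
(1, 7): arr[1]=7 > arr[7]=1
(2, 7): arr[2]=8 > arr[7]=1
(3, 4): arr[3]=19 > arr[4]=11
(3, 5): arr[3]=19 > arr[5]=10
(3, 6): arr[3]=19 > arr[6]=10
(3, 7): arr[3]=19 > arr[7]=1
(4, 5): arr[4]=11 > arr[5]=10
(4, 6): arr[4]=11 > arr[6]=10
(4, 7): arr[4]=11 > arr[7]=1
(5, 7): arr[5]=10 > arr[7]=1
(6, 7): arr[6]=10 > arr[7]=1

Total inversions: 14

The array has 14 inversion(s): (0,1), (0,2), (0,7), (1,7), (2,7), (3,4), (3,5), (3,6), (3,7), (4,5), (4,6), (4,7), (5,7), (6,7). Each pair (i,j) satisfies i < j and arr[i] > arr[j].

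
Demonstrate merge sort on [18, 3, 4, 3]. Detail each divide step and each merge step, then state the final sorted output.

Merge sort trace:

Split: [18, 3, 4, 3] -> [18, 3] and [4, 3]
  Split: [18, 3] -> [18] and [3]
  Merge: [18] + [3] -> [3, 18]
  Split: [4, 3] -> [4] and [3]
  Merge: [4] + [3] -> [3, 4]
Merge: [3, 18] + [3, 4] -> [3, 3, 4, 18]

Final sorted array: [3, 3, 4, 18]

The merge sort proceeds by recursively splitting the array and merging sorted halves.
After all merges, the sorted array is [3, 3, 4, 18].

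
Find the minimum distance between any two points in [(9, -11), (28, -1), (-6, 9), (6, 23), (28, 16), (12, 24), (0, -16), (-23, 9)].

Computing all pairwise distances among 8 points:

d((9, -11), (28, -1)) = 21.4709
d((9, -11), (-6, 9)) = 25.0
d((9, -11), (6, 23)) = 34.1321
d((9, -11), (28, 16)) = 33.0151
d((9, -11), (12, 24)) = 35.1283
d((9, -11), (0, -16)) = 10.2956
d((9, -11), (-23, 9)) = 37.7359
d((28, -1), (-6, 9)) = 35.4401
d((28, -1), (6, 23)) = 32.5576
d((28, -1), (28, 16)) = 17.0
d((28, -1), (12, 24)) = 29.6816
d((28, -1), (0, -16)) = 31.7648
d((28, -1), (-23, 9)) = 51.9711
d((-6, 9), (6, 23)) = 18.4391
d((-6, 9), (28, 16)) = 34.7131
d((-6, 9), (12, 24)) = 23.4307
d((-6, 9), (0, -16)) = 25.7099
d((-6, 9), (-23, 9)) = 17.0
d((6, 23), (28, 16)) = 23.0868
d((6, 23), (12, 24)) = 6.0828 <-- minimum
d((6, 23), (0, -16)) = 39.4588
d((6, 23), (-23, 9)) = 32.2025
d((28, 16), (12, 24)) = 17.8885
d((28, 16), (0, -16)) = 42.5206
d((28, 16), (-23, 9)) = 51.4782
d((12, 24), (0, -16)) = 41.7612
d((12, 24), (-23, 9)) = 38.0789
d((0, -16), (-23, 9)) = 33.9706

Closest pair: (6, 23) and (12, 24) with distance 6.0828

The closest pair is (6, 23) and (12, 24) with Euclidean distance 6.0828. For 8 points, brute-force pairwise comparison is shown above. For large n, the divide-and-conquer algorithm (sort by x, recurse on halves, check the dividing strip) achieves O(n log n).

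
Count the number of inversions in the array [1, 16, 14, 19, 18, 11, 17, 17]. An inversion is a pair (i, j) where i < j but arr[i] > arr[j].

Finding inversions in [1, 16, 14, 19, 18, 11, 17, 17]:

(1, 2): arr[1]=16 > arr[2]=14
(1, 5): arr[1]=16 > arr[5]=11
(2, 5): arr[2]=14 > arr[5]=11
(3, 4): arr[3]=19 > arr[4]=18
(3, 5): arr[3]=19 > arr[5]=11
(3, 6): arr[3]=19 > arr[6]=17
(3, 7): arr[3]=19 > arr[7]=17
(4, 5): arr[4]=18 > arr[5]=11
(4, 6): arr[4]=18 > arr[6]=17
(4, 7): arr[4]=18 > arr[7]=17

Total inversions: 10

The array has 10 inversion(s): (1,2), (1,5), (2,5), (3,4), (3,5), (3,6), (3,7), (4,5), (4,6), (4,7). Each pair (i,j) satisfies i < j and arr[i] > arr[j].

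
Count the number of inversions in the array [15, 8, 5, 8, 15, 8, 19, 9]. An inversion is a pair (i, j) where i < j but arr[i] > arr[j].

Finding inversions in [15, 8, 5, 8, 15, 8, 19, 9]:

(0, 1): arr[0]=15 > arr[1]=8
(0, 2): arr[0]=15 > arr[2]=5
(0, 3): arr[0]=15 > arr[3]=8
(0, 5): arr[0]=15 > arr[5]=8
(0, 7): arr[0]=15 > arr[7]=9
(1, 2): arr[1]=8 > arr[2]=5
(4, 5): arr[4]=15 > arr[5]=8
(4, 7): arr[4]=15 > arr[7]=9
(6, 7): arr[6]=19 > arr[7]=9

Total inversions: 9

The array has 9 inversion(s): (0,1), (0,2), (0,3), (0,5), (0,7), (1,2), (4,5), (4,7), (6,7). Each pair (i,j) satisfies i < j and arr[i] > arr[j].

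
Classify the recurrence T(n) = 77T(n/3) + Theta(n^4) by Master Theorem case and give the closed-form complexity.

Master Theorem for T(n) = 77T(n/3) + O(n^4):

a = 77, b = 3, c = 4
log_b(a) = log_3(77) = 3.9539

Case 3: c = 4 > log_3(77) = 3.9539
T(n) = O(n^4) = O(n^4)

For T(n) = 77T(n/3) + O(n^4): log_3(77) = 3.9539. This is Case 3 of the Master Theorem (c > log_b(a), work dominated by root), giving O(n^4).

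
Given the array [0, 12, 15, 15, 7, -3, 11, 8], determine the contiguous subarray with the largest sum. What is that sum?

Using Kadane's algorithm on [0, 12, 15, 15, 7, -3, 11, 8]:

Scanning through the array:
Position 1 (value 12): max_ending_here = 12, max_so_far = 12
Position 2 (value 15): max_ending_here = 27, max_so_far = 27
Position 3 (value 15): max_ending_here = 42, max_so_far = 42
Position 4 (value 7): max_ending_here = 49, max_so_far = 49
Position 5 (value -3): max_ending_here = 46, max_so_far = 49
Position 6 (value 11): max_ending_here = 57, max_so_far = 57
Position 7 (value 8): max_ending_here = 65, max_so_far = 65

Maximum subarray: [0, 12, 15, 15, 7, -3, 11, 8]
Maximum sum: 65

The maximum subarray is [0, 12, 15, 15, 7, -3, 11, 8] with sum 65. This subarray runs from index 0 to index 7.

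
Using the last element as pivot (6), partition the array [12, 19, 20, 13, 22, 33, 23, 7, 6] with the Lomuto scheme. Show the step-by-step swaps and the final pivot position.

Lomuto partition with pivot = 6:

Initial array: [12, 19, 20, 13, 22, 33, 23, 7, 6]

arr[0]=12 > 6: no swap
arr[1]=19 > 6: no swap
arr[2]=20 > 6: no swap
arr[3]=13 > 6: no swap
arr[4]=22 > 6: no swap
arr[5]=33 > 6: no swap
arr[6]=23 > 6: no swap
arr[7]=7 > 6: no swap

Place pivot at position 0: [6, 19, 20, 13, 22, 33, 23, 7, 12]
Pivot position: 0

After partitioning with pivot 6, the array becomes [6, 19, 20, 13, 22, 33, 23, 7, 12]. The pivot is placed at index 0. All elements to the left of the pivot are <= 6, and all elements to the right are > 6.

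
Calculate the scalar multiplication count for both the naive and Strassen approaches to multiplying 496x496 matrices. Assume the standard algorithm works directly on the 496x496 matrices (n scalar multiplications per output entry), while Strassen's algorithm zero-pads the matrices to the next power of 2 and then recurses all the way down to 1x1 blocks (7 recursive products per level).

Matrix multiplication for 496x496 matrices:

Strassen's algorithm requires power-of-2 dimensions. Pad 496x496 to 512x512 (next power of 2).

Standard algorithm: 496^3 = 122023936 multiplications
Strassen's algorithm: 7^(log2(512)) = 7^9 = 40353607 multiplications
Savings: 122023936 - 40353607 = 81670329 multiplications

Standard: 122023936 multiplications (496^3). Strassen: 40353607 multiplications (7^9, after padding to 512x512). Strassen reduces 8 recursive multiplications to 7 at each level.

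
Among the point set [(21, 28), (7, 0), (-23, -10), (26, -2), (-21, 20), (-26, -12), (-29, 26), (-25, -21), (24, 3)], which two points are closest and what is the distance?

Computing all pairwise distances among 9 points:

d((21, 28), (7, 0)) = 31.305
d((21, 28), (-23, -10)) = 58.1378
d((21, 28), (26, -2)) = 30.4138
d((21, 28), (-21, 20)) = 42.7551
d((21, 28), (-26, -12)) = 61.7171
d((21, 28), (-29, 26)) = 50.04
d((21, 28), (-25, -21)) = 67.2086
d((21, 28), (24, 3)) = 25.1794
d((7, 0), (-23, -10)) = 31.6228
d((7, 0), (26, -2)) = 19.105
d((7, 0), (-21, 20)) = 34.4093
d((7, 0), (-26, -12)) = 35.1141
d((7, 0), (-29, 26)) = 44.4072
d((7, 0), (-25, -21)) = 38.2753
d((7, 0), (24, 3)) = 17.2627
d((-23, -10), (26, -2)) = 49.6488
d((-23, -10), (-21, 20)) = 30.0666
d((-23, -10), (-26, -12)) = 3.6056 <-- minimum
d((-23, -10), (-29, 26)) = 36.4966
d((-23, -10), (-25, -21)) = 11.1803
d((-23, -10), (24, 3)) = 48.7647
d((26, -2), (-21, 20)) = 51.8941
d((26, -2), (-26, -12)) = 52.9528
d((26, -2), (-29, 26)) = 61.7171
d((26, -2), (-25, -21)) = 54.4243
d((26, -2), (24, 3)) = 5.3852
d((-21, 20), (-26, -12)) = 32.3883
d((-21, 20), (-29, 26)) = 10.0
d((-21, 20), (-25, -21)) = 41.1947
d((-21, 20), (24, 3)) = 48.1041
d((-26, -12), (-29, 26)) = 38.1182
d((-26, -12), (-25, -21)) = 9.0554
d((-26, -12), (24, 3)) = 52.2015
d((-29, 26), (-25, -21)) = 47.1699
d((-29, 26), (24, 3)) = 57.7754
d((-25, -21), (24, 3)) = 54.5619

Closest pair: (-23, -10) and (-26, -12) with distance 3.6056

The closest pair is (-23, -10) and (-26, -12) with Euclidean distance 3.6056. For 9 points, brute-force pairwise comparison is shown above. For large n, the divide-and-conquer algorithm (sort by x, recurse on halves, check the dividing strip) achieves O(n log n).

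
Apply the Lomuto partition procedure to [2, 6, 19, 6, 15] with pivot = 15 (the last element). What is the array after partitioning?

Lomuto partition with pivot = 15:

Initial array: [2, 6, 19, 6, 15]

arr[0]=2 <= 15: swap with position 0, array becomes [2, 6, 19, 6, 15]
arr[1]=6 <= 15: swap with position 1, array becomes [2, 6, 19, 6, 15]
arr[2]=19 > 15: no swap
arr[3]=6 <= 15: swap with position 2, array becomes [2, 6, 6, 19, 15]

Place pivot at position 3: [2, 6, 6, 15, 19]
Pivot position: 3

After partitioning with pivot 15, the array becomes [2, 6, 6, 15, 19]. The pivot is placed at index 3. All elements to the left of the pivot are <= 15, and all elements to the right are > 15.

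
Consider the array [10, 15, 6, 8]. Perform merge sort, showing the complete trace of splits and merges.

Merge sort trace:

Split: [10, 15, 6, 8] -> [10, 15] and [6, 8]
  Split: [10, 15] -> [10] and [15]
  Merge: [10] + [15] -> [10, 15]
  Split: [6, 8] -> [6] and [8]
  Merge: [6] + [8] -> [6, 8]
Merge: [10, 15] + [6, 8] -> [6, 8, 10, 15]

Final sorted array: [6, 8, 10, 15]

The merge sort proceeds by recursively splitting the array and merging sorted halves.
After all merges, the sorted array is [6, 8, 10, 15].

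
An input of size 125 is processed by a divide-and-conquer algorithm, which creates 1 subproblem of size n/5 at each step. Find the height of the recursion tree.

For divide and conquer with division factor 5:

Problem sizes at each level:
Level 0: 125
Level 1: 25
Level 2: 5
Level 3: 1

The root is level 0 and the size-1 base case is level 3 (the tree spans levels 0 through 3, i.e. 4 levels counting the root), so the depth is the number of divisions: log_5(125) = 3

The recursion tree depth is log_5(125) = 3. At each level, the problem size is divided by 5, so it takes 3 divisions to reduce to a base case of size 1. The algorithm makes 1 recursive call at each level.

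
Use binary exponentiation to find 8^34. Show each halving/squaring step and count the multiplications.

Computing 8^34 by squaring (build up from 8^1; each line after the first costs one multiplication):

8^1 = 8
8^2 = (8^1)^2 = 8^2 = 64
8^4 = (8^2)^2 = 64^2 = 4096
8^8 = (8^4)^2 = 4096^2 = 16777216
8^16 = (8^8)^2 = 16777216^2 = 281474976710656
8^17 = 8 * 8^16 = 8 * 281474976710656 = 2251799813685248
8^34 = (8^17)^2 = 2251799813685248^2 = 5070602400912917605986812821504

Result: 5070602400912917605986812821504
Multiplications needed: 6 (6 lines after 8^1)

8^34 = 5070602400912917605986812821504. Using exponentiation by squaring, this requires 6 multiplications. The key idea: if the exponent is even, square the half-power; if odd, multiply by the base once.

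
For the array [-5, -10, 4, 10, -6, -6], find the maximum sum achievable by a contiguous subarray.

Using Kadane's algorithm on [-5, -10, 4, 10, -6, -6]:

Scanning through the array:
Position 1 (value -10): max_ending_here = -10, max_so_far = -5
Position 2 (value 4): max_ending_here = 4, max_so_far = 4
Position 3 (value 10): max_ending_here = 14, max_so_far = 14
Position 4 (value -6): max_ending_here = 8, max_so_far = 14
Position 5 (value -6): max_ending_here = 2, max_so_far = 14

Maximum subarray: [4, 10]
Maximum sum: 14

The maximum subarray is [4, 10] with sum 14. This subarray runs from index 2 to index 3.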